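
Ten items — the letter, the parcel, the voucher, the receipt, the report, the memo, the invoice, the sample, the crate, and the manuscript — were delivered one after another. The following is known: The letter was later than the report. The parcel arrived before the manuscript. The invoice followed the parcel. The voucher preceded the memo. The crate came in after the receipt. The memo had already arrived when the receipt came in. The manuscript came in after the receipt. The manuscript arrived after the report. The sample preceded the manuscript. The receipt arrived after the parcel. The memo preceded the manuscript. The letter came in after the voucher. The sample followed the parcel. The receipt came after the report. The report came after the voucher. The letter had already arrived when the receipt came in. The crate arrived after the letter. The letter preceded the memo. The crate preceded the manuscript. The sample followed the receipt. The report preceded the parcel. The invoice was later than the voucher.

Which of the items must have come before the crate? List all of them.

Directly stated before the crate: the letter and the receipt.
The memo reaches the crate via the memo → the receipt → the crate.
The parcel reaches the crate via the parcel → the receipt → the crate.
The report reaches the crate via the report → the receipt → the crate.
Likewise the voucher reaches the crate by chaining the stated constraints.

the letter, the memo, the parcel, the receipt, the report, the voucher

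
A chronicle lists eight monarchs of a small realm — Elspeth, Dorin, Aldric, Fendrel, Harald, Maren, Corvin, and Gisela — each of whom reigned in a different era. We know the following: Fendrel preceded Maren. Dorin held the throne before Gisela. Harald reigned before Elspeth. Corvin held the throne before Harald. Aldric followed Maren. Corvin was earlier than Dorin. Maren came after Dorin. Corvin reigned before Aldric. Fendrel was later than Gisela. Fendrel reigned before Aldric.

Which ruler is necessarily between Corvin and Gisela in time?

Dorin

Tracing the constraints gives Corvin → Dorin → Gisela, so Dorin sits after Corvin and before Gisela.
No other ruler is forced both after Corvin and before Gisela.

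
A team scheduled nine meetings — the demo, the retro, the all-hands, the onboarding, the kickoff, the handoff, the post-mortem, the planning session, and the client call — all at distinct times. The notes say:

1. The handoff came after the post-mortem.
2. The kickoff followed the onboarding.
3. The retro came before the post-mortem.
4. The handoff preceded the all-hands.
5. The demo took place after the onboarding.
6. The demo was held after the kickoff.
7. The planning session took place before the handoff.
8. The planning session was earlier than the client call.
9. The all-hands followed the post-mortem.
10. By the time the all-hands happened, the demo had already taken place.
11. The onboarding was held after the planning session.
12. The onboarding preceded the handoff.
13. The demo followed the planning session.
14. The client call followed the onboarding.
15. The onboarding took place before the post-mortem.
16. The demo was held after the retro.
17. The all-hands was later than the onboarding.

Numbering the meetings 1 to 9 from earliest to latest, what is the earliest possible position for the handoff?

5

The onboarding, the planning session, the post-mortem, and the retro must all come before the handoff — 4 forced predecessors.
Nothing else is forced ahead of the handoff, so its earliest slot is position 4 + 1 = 5.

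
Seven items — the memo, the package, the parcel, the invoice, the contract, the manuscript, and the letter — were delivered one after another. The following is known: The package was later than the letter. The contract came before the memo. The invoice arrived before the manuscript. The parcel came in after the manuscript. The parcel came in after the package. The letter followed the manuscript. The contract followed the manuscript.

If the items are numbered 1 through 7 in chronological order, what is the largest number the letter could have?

The letter must come before the package and the parcel — 2 items forced after it.
Everything else can be placed before the letter in some valid order, so the letter can sit as late as position 7 − 2 = 5.

5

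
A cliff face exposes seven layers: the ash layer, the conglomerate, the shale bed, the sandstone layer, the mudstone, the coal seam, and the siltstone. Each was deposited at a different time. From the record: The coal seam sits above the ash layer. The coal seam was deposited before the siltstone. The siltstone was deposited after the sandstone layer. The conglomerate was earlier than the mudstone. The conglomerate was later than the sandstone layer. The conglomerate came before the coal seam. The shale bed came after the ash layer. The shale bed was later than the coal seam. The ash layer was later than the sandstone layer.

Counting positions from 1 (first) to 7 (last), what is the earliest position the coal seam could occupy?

4

The ash layer, the conglomerate, and the sandstone layer must all come before the coal seam — 3 forced predecessors.
Nothing else is forced ahead of the coal seam, so its earliest slot is position 3 + 1 = 4.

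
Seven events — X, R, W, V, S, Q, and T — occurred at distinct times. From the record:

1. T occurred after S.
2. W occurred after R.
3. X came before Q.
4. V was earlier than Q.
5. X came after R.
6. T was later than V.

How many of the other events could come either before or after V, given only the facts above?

Forced after V: Q and T.
That leaves R, S, W, and X with no forced order relative to V — 4.

4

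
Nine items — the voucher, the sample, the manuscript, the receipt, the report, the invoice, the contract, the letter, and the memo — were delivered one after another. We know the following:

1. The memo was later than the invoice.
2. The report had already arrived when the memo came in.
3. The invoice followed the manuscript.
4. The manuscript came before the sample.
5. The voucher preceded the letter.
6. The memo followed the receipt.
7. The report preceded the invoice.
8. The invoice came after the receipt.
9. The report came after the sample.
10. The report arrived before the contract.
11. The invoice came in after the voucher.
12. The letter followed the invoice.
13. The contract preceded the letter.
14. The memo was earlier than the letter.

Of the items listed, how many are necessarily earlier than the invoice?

Directly stated before the invoice: the manuscript, the receipt, the report, and the voucher.
The sample reaches the invoice via the sample → the report → the invoice.
That's the manuscript, the receipt, the report, the sample, and the voucher — 5 in all.

5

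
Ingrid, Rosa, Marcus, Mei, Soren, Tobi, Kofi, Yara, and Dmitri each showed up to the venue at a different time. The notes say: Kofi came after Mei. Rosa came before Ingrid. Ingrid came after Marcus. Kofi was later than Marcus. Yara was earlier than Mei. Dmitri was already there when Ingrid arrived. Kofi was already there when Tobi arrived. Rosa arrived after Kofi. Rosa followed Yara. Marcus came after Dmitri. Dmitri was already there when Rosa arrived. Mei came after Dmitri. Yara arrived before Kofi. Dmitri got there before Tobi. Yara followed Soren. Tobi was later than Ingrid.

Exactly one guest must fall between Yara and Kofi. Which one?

Mei

Tracing the constraints gives Yara → Mei → Kofi, so Mei sits after Yara and before Kofi.
No other guest is forced both after Yara and before Kofi.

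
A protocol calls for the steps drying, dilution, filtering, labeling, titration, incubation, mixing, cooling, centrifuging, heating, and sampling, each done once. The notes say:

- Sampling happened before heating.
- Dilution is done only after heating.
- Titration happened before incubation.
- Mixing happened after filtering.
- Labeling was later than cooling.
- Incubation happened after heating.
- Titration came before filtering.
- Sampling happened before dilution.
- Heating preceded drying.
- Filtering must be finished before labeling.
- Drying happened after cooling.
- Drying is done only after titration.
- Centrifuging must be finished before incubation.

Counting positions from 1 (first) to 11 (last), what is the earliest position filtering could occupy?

Titration must come before filtering — 1 forced predecessor.
Nothing else is forced ahead of filtering, so its earliest slot is position 1 + 1 = 2.

2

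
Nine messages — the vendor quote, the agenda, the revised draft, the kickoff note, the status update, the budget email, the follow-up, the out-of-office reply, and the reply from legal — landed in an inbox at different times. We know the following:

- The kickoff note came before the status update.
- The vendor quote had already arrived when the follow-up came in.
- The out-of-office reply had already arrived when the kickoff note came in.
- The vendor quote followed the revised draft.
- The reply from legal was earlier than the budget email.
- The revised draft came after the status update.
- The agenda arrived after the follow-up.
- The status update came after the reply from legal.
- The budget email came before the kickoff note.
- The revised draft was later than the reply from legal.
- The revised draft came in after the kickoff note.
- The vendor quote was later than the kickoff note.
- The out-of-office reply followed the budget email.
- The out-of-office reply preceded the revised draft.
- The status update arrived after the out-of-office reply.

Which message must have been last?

the agenda

Every other message has a chain of constraints placing it before the agenda, so the agenda is last.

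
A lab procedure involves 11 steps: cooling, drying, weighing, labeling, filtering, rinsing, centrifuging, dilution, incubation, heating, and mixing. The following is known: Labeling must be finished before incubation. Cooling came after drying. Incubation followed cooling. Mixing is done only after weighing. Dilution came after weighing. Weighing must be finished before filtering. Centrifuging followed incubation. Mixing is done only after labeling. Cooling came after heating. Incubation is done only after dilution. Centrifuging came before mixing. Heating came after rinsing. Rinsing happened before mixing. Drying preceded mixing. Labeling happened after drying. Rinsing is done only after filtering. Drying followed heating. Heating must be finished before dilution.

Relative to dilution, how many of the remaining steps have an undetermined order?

Forced before dilution: filtering, heating, rinsing, and weighing; forced after dilution: centrifuging, incubation, and mixing.
That leaves cooling, drying, and labeling with no forced order relative to dilution — 3.

3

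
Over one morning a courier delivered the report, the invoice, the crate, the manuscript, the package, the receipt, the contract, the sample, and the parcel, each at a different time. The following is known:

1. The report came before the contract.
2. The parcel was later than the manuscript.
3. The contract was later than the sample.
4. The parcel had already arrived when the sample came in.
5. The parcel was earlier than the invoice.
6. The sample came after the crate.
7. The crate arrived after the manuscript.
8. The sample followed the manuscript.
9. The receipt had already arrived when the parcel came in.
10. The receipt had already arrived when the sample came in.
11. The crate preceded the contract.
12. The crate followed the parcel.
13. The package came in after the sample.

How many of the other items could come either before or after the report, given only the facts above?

Forced after the report: the contract.
That leaves the crate, the invoice, the manuscript, the package, the parcel, the receipt, and the sample with no forced order relative to the report — 7.

7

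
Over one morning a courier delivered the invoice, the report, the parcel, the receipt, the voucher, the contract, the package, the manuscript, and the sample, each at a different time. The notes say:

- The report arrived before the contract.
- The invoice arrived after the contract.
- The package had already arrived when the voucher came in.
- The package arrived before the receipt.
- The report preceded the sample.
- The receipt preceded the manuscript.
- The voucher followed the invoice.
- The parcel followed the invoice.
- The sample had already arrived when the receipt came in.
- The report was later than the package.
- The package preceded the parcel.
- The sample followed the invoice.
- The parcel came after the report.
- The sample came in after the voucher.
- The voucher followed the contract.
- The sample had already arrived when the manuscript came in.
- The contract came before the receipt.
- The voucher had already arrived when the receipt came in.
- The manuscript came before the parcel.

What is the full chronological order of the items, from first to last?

the package, the report, the contract, the invoice, the voucher, the sample, the receipt, the manuscript, the parcel

The constraints fix every adjacent pair, so only one ordering works:
the package → the report → the contract → the invoice → the voucher → the sample → the receipt → the manuscript → the parcel.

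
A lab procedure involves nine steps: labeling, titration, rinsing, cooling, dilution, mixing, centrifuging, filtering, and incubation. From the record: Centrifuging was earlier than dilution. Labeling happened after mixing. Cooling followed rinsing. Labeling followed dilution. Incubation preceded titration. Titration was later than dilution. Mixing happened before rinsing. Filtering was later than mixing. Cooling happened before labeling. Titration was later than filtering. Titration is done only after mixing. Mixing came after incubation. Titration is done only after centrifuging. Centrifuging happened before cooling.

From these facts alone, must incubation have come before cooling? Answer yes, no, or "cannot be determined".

yes

Chain the constraints: incubation → mixing → rinsing → cooling. Each link is directly stated, so incubation comes before cooling.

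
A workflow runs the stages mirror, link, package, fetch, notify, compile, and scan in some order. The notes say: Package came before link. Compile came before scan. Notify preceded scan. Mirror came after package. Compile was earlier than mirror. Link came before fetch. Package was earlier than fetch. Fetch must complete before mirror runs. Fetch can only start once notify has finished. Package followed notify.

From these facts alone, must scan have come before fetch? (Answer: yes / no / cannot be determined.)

No chain of stated constraints runs from scan to fetch, and none runs from fetch to scan either.
So the relative order of scan and fetch is not fixed by the given facts.

cannot be determined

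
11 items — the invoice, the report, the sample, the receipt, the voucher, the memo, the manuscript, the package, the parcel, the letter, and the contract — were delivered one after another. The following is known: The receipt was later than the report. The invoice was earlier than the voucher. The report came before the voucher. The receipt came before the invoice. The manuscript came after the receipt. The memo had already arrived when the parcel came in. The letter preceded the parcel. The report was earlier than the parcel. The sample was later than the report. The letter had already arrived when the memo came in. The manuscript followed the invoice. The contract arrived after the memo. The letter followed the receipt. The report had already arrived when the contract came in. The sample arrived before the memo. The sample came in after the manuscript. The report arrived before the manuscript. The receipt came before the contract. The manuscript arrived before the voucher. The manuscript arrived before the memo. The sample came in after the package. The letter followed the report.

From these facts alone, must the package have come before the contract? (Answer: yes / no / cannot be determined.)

yes

Chain the constraints: the package → the sample → the memo → the contract. Each link is directly stated, so the package comes before the contract.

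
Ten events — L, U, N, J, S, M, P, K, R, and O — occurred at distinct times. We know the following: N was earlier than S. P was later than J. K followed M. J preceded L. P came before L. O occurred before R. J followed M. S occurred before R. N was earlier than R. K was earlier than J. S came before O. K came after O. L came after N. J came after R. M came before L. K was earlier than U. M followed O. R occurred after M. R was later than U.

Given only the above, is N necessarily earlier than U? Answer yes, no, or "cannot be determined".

yes

Chain the constraints: N → S → O → K → U. Each link is directly stated, so N comes before U.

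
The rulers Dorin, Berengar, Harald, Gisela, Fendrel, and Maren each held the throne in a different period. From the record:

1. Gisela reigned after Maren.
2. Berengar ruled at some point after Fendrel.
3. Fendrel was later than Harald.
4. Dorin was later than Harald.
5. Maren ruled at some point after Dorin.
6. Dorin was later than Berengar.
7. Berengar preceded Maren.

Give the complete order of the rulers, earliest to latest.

The constraints fix every adjacent pair, so only one ordering works:
Harald → Fendrel → Berengar → Dorin → Maren → Gisela.

Harald, Fendrel, Berengar, Dorin, Maren, Gisela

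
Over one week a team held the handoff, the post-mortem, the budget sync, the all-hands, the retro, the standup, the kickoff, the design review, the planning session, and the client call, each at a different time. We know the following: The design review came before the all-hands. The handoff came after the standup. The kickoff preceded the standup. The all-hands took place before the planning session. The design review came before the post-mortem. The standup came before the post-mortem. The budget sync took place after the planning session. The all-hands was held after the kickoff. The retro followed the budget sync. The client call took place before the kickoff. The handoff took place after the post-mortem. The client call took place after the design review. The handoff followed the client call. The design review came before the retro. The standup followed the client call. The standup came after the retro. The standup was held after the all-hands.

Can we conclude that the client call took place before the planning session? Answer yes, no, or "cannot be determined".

Chain the constraints: the client call → the kickoff → the all-hands → the planning session. Each link is directly stated, so the client call comes before the planning session.

yes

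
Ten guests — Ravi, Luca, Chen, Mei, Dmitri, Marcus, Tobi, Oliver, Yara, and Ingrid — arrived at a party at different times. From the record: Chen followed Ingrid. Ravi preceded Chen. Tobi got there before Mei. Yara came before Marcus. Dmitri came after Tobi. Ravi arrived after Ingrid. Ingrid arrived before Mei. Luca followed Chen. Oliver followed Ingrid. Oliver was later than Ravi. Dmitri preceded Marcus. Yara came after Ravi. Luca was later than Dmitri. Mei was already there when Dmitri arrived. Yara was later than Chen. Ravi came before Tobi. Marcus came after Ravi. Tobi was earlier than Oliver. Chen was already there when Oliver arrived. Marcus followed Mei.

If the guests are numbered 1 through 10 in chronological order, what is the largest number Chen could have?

Chen must come before Luca, Marcus, Oliver, and Yara — 4 guests forced after them.
Everything else can be placed before Chen in some valid order, so Chen can sit as late as position 10 − 4 = 6.

6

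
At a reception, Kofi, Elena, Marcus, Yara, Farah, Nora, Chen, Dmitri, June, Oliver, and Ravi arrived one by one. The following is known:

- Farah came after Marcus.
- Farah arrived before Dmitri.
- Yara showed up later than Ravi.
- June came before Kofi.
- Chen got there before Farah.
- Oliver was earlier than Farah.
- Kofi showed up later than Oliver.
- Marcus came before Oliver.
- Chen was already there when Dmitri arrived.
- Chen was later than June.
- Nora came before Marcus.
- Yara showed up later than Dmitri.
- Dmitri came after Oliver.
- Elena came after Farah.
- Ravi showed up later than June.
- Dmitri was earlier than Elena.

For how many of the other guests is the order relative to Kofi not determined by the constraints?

6

Forced before Kofi: June, Marcus, Nora, and Oliver.
That leaves Chen, Dmitri, Elena, Farah, Ravi, and Yara with no forced order relative to Kofi — 6.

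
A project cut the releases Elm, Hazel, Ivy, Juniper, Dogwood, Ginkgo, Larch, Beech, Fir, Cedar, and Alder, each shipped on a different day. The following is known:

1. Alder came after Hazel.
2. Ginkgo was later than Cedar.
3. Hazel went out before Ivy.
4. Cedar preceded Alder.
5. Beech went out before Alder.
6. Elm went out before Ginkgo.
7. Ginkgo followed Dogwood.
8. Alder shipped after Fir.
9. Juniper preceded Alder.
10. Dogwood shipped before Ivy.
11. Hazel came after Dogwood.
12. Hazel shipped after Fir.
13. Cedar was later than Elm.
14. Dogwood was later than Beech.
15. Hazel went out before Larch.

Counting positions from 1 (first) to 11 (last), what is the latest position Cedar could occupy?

Cedar must come before Alder and Ginkgo — 2 releases forced after it.
Everything else can be placed before Cedar in some valid order, so Cedar can sit as late as position 11 − 2 = 9.

9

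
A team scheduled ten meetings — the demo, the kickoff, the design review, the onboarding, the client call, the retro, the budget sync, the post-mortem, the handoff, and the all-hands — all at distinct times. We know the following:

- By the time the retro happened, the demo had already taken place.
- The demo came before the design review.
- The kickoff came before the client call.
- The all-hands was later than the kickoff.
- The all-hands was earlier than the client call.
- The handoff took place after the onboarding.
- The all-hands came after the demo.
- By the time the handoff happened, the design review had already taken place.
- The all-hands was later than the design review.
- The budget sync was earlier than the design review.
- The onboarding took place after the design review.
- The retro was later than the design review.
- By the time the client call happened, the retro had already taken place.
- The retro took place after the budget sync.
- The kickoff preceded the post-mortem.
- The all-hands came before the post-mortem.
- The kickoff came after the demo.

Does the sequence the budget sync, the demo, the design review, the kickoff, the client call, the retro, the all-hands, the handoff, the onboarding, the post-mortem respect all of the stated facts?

no

The constraints require the onboarding before the handoff, but in the proposed sequence the handoff appears ahead of the onboarding. That one violation is enough.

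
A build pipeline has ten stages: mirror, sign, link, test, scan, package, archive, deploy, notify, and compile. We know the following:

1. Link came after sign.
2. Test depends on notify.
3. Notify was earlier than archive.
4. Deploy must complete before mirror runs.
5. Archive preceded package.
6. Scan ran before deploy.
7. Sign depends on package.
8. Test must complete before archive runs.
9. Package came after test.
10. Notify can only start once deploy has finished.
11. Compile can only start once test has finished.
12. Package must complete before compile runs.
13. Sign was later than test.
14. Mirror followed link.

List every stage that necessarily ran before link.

Directly stated before link: sign.
Archive reaches link via archive → package → sign → link.
Deploy reaches link via deploy → notify → test → sign → link.
Notify reaches link via notify → test → sign → link.
Likewise package, scan, and test each reach link by chaining the stated constraints.
No chain forces compile (or any of the others) ahead of link.

archive, deploy, notify, package, scan, sign, test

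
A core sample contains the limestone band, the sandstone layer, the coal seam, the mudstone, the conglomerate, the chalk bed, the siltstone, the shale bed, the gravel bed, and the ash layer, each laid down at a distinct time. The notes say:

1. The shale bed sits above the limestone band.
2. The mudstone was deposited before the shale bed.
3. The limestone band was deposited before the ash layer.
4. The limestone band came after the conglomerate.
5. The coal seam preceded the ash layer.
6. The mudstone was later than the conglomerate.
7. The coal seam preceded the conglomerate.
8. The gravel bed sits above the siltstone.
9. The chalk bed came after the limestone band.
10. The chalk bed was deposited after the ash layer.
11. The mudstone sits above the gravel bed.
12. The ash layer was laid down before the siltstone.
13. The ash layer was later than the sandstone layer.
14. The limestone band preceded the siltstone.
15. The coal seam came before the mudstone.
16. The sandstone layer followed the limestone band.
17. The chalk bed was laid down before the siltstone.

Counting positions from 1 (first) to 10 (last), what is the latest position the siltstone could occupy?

The siltstone must come before the gravel bed, the mudstone, and the shale bed — 3 layers forced after it.
Everything else can be placed before the siltstone in some valid order, so the siltstone can sit as late as position 10 − 3 = 7.

7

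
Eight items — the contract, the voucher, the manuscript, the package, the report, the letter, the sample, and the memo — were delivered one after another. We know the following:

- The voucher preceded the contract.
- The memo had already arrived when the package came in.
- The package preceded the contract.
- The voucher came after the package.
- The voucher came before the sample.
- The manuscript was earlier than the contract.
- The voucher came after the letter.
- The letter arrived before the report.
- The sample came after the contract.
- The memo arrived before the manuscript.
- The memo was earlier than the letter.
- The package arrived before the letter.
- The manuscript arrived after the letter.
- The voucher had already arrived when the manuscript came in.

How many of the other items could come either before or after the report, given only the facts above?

Forced before the report: the letter, the memo, and the package.
That leaves the contract, the manuscript, the sample, and the voucher with no forced order relative to the report — 4.

4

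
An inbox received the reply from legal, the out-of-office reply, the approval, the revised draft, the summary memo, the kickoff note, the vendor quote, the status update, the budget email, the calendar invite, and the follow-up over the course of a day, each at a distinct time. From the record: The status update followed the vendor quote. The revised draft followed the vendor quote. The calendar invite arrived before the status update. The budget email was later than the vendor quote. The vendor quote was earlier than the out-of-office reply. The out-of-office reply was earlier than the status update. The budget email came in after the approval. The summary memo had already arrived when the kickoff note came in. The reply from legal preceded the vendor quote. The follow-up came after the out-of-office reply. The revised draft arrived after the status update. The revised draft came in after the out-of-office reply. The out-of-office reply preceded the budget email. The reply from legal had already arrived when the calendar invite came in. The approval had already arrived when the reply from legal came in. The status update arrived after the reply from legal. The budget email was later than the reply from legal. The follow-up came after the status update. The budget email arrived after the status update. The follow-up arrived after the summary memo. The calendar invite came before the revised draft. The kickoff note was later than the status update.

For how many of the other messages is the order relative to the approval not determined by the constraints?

Forced after the approval: the budget email, the calendar invite, the follow-up, the kickoff note, the out-of-office reply, the reply from legal, the revised draft, the status update, and the vendor quote.
That leaves the summary memo with no forced order relative to the approval — 1.

1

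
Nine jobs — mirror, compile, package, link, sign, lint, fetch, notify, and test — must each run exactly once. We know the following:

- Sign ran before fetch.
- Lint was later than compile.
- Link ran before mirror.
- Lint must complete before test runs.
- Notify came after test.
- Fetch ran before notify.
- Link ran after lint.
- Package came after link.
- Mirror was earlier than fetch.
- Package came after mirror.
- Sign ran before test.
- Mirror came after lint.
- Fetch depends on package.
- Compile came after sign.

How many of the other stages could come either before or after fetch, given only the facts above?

Forced before fetch: compile, link, lint, mirror, package, and sign; forced after fetch: notify.
That leaves test with no forced order relative to fetch — 1.

1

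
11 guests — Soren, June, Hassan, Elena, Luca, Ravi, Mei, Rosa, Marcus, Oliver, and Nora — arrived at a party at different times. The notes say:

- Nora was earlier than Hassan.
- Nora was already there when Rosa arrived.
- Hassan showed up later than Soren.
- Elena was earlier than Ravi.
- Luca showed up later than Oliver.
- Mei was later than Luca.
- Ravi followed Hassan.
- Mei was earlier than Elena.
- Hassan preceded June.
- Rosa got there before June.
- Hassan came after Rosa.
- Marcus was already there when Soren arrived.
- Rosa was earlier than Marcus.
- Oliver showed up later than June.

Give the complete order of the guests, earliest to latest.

Nora, Rosa, Marcus, Soren, Hassan, June, Oliver, Luca, Mei, Elena, Ravi

The constraints fix every adjacent pair, so only one ordering works:
Nora → Rosa → Marcus → Soren → Hassan → June → Oliver → Luca → Mei → Elena → Ravi.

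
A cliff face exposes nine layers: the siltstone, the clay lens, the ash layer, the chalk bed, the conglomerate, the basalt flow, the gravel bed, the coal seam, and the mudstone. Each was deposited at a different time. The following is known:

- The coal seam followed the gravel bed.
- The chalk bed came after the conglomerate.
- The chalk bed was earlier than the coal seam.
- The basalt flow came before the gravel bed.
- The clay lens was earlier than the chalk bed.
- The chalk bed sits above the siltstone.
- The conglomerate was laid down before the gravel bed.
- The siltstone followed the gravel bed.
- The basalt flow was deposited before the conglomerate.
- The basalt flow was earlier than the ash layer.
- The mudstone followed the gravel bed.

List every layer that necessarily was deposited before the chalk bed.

Directly stated before the chalk bed: the clay lens, the conglomerate, and the siltstone.
The basalt flow reaches the chalk bed via the basalt flow → the conglomerate → the chalk bed.
The gravel bed reaches the chalk bed via the gravel bed → the siltstone → the chalk bed.

the basalt flow, the clay lens, the conglomerate, the gravel bed, the siltstone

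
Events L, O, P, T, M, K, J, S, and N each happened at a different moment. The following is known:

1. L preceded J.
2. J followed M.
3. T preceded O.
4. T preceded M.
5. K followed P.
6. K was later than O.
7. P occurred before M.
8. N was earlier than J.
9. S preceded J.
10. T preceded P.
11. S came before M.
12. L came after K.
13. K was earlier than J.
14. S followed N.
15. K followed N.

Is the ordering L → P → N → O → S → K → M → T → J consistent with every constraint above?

The constraints require T before M, but in the proposed sequence M appears ahead of T. That one violation is enough.

no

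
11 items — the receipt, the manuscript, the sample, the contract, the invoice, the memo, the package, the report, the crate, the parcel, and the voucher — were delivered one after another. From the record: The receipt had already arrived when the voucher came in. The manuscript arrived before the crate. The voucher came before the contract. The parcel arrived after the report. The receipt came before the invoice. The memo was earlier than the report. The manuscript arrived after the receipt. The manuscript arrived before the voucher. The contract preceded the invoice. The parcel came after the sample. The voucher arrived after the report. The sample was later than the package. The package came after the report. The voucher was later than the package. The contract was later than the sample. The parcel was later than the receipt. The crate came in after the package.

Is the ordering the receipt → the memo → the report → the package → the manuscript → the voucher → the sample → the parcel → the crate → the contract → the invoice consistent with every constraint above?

yes

Check each stated constraint against the proposed order — e.g. the receipt is ahead of the parcel; the receipt is ahead of the invoice. Every pair is in the required order; nothing is violated.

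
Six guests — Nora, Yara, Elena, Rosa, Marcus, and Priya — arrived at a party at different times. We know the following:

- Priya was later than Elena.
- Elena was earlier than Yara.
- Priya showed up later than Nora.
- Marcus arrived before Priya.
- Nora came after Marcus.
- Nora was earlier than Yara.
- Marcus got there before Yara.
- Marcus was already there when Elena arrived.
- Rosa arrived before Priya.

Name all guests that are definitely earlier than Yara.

Elena, Marcus, Nora

Directly stated before Yara: Elena, Marcus, and Nora.
No chain forces Rosa (or any of the others) ahead of Yara.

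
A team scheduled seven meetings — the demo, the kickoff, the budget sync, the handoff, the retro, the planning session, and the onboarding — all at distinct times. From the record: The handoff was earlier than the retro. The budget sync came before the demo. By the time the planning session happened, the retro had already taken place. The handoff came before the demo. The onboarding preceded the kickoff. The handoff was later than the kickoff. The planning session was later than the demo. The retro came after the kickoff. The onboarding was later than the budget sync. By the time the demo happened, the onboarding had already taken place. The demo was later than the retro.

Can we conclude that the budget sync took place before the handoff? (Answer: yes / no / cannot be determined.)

yes

Chain the constraints: the budget sync → the onboarding → the kickoff → the handoff. Each link is directly stated, so the budget sync comes before the handoff.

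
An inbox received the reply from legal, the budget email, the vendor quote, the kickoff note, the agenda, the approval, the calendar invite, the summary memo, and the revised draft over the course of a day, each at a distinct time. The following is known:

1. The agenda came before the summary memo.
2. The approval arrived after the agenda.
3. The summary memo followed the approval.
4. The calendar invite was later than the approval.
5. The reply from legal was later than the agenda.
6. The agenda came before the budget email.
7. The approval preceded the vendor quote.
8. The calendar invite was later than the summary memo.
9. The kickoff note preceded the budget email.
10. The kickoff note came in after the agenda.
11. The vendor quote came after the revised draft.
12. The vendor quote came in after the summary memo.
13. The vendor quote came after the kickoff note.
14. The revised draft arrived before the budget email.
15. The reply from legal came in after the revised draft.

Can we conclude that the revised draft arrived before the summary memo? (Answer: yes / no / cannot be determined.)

No chain of stated constraints runs from the revised draft to the summary memo, and none runs from the summary memo to the revised draft either.
So the relative order of the revised draft and the summary memo is not fixed by the given facts.

cannot be determined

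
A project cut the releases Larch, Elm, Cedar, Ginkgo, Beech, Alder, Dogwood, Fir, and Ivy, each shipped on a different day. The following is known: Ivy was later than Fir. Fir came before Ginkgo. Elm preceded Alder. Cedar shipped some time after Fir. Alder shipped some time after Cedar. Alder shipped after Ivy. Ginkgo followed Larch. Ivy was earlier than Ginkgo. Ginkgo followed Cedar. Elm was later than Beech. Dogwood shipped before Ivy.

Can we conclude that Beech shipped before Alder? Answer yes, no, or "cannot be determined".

Chain the constraints: Beech → Elm → Alder. Each link is directly stated, so Beech comes before Alder.

yes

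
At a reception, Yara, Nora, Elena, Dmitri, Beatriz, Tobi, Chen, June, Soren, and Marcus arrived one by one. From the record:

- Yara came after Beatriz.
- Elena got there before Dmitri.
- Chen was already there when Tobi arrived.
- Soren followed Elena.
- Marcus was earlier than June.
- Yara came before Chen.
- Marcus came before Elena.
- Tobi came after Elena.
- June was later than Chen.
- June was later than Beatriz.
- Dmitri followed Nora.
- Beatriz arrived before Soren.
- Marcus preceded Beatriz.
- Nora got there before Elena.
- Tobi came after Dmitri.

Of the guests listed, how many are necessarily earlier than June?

4

Directly stated before June: Beatriz, Chen, and Marcus.
Yara reaches June via Yara → Chen → June.
That's Beatriz, Chen, Marcus, and Yara — 4 in all.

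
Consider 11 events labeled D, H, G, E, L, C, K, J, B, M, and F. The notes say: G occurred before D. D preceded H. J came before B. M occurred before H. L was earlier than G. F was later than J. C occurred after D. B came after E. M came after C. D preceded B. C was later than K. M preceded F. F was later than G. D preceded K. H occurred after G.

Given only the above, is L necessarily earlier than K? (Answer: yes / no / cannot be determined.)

yes

Chain the constraints: L → G → D → K. Each link is directly stated, so L comes before K.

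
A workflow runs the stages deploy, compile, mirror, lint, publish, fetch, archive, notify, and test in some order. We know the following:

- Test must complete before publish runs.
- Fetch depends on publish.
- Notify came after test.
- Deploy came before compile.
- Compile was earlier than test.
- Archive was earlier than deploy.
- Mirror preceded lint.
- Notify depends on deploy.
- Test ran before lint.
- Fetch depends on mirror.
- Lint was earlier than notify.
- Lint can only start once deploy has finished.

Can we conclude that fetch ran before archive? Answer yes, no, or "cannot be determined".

Tracing the constraints gives archive → deploy → compile → test → publish → fetch, so archive must come before fetch.
That means fetch cannot be before archive.

no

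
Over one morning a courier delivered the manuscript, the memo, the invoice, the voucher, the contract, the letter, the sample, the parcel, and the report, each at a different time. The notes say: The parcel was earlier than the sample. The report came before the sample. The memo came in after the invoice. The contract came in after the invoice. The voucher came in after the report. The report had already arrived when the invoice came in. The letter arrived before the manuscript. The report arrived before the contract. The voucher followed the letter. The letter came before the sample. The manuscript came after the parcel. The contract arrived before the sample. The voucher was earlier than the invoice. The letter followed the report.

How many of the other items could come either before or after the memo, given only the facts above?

4

Forced before the memo: the invoice, the letter, the report, and the voucher.
That leaves the contract, the manuscript, the parcel, and the sample with no forced order relative to the memo — 4.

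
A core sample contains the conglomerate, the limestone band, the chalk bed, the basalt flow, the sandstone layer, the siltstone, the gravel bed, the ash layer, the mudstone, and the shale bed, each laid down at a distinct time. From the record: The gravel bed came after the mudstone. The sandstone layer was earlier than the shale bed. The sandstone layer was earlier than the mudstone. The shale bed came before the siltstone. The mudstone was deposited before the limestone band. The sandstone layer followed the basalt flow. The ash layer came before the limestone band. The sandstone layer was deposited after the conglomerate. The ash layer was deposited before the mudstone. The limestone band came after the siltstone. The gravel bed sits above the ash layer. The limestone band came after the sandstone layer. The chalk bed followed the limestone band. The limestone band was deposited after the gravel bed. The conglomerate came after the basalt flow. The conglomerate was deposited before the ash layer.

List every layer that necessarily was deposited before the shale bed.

Directly stated before the shale bed: the sandstone layer.
The basalt flow reaches the shale bed via the basalt flow → the sandstone layer → the shale bed.
The conglomerate reaches the shale bed via the conglomerate → the sandstone layer → the shale bed.

the basalt flow, the conglomerate, the sandstone layer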